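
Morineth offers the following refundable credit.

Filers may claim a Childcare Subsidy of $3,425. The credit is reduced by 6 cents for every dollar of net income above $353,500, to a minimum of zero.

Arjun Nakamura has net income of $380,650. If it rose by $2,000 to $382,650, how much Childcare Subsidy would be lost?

At $380,650 — 6% of the $27,150 excess over $353,500 is $1,629; credit = $3,425 − $1,629 = $1,796.
At $382,650 — 6% of the $29,150 excess over $353,500 is $1,749; credit = $3,425 − $1,749 = $1,676.
Lost: $1,796 − $1,676 = $120.

$120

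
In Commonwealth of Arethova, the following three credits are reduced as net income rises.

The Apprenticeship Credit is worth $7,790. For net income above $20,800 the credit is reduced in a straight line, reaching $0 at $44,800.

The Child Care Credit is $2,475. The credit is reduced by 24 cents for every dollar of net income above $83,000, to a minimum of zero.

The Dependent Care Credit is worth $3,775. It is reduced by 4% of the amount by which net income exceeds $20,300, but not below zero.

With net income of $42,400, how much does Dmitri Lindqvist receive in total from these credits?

Apprenticeship Credit: $42,400 is $21,600 into a $24,000 phase-out range, leaving 2,400/24,000 of the credit: $7,790 × 2,400/24,000 = $779.
Child Care Credit: $42,400 is at or below the $83,000 threshold, so the full $2,475 applies.
Dependent Care Credit: 4% of the $22,100 excess over $20,300 is $884; credit = $3,775 − $884 = $2,891.
Total: $779 + $2,475 + $2,891 = $6,145.

$6,145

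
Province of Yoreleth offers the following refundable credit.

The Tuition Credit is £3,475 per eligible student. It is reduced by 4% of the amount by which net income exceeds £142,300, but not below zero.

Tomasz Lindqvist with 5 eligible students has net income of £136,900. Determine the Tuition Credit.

Tuition Credit: base = 5 × £3,475 = £17,375. £136,900 is at or below the £142,300 threshold, so the full £17,375 applies.

£17,375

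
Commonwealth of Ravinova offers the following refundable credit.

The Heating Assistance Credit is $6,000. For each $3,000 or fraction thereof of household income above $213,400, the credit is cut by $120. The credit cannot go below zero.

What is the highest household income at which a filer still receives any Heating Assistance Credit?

After 49 increments the reduction is 49 × $120 = $5,880, leaving $120; one more increment wipes it out. Increment 49 ends at excess 49 × $3,000 = $147,000, so the highest qualifying income is $213,400 + $147,000 = $360,400.

$360,400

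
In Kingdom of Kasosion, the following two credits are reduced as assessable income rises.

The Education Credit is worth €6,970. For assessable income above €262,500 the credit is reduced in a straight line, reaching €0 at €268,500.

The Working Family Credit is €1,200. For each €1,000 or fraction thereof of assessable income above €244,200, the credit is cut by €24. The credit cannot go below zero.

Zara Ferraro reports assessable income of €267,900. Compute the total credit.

Education Credit: €267,900 is €5,400 into a €6,000 phase-out range, leaving 600/6,000 of the credit: €6,970 × 600/6,000 = €697.
Working Family Credit: income exceeds €244,200 by €23,700, which is 24 full-or-partial €1,000 increments; reduction = 24 × €24 = €576, leaving €624.
Total: €697 + €624 = €1,321.

€1,321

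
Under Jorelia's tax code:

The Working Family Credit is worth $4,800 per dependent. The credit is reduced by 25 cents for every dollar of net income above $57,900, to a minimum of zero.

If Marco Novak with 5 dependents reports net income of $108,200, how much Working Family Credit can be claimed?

$11,425

Working Family Credit: base = 5 × $4,800 = $24,000. 25% of the $50,300 excess over $57,900 is $12,575; credit = $24,000 − $12,575 = $11,425.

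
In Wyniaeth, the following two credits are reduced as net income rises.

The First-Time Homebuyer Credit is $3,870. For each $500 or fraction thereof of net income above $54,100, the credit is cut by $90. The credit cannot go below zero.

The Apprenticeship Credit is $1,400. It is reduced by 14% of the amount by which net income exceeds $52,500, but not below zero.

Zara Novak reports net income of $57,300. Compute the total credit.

$3,968

First-Time Homebuyer Credit: income exceeds $54,100 by $3,200, which is 7 full-or-partial $500 increments; reduction = 7 × $90 = $630, leaving $3,240.
Apprenticeship Credit: 14% of the $4,800 excess over $52,500 is $672; credit = $1,400 − $672 = $728.
Total: $3,240 + $728 = $3,968.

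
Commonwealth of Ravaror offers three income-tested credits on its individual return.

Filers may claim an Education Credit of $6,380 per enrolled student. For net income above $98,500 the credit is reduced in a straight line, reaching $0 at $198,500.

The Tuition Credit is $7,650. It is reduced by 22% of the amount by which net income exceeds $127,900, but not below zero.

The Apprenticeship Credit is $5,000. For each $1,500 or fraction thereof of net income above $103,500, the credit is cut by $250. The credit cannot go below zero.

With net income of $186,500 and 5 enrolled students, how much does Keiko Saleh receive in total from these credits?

$3,828

Education Credit: base = 5 × $6,380 = $31,900. $186,500 is $88,000 into a $100,000 phase-out range, leaving 12,000/100,000 of the credit: $31,900 × 12,000/100,000 = $3,828.
Tuition Credit: 22% of the $58,600 excess over $127,900 is $12,892 ≥ base, so the credit is $0.
Apprenticeship Credit: income exceeds $103,500 by $83,000 → 56 increments × $250 = $14,000 ≥ base, so the credit is $0.
Total: $3,828 + $0 + $0 = $3,828.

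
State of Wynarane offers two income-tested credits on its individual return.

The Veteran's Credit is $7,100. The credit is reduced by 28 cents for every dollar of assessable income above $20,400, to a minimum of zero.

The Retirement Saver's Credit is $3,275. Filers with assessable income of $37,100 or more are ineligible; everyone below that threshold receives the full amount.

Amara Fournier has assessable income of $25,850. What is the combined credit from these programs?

$8,849

Veteran's Credit: 28% of the $5,450 excess over $20,400 is $1,526; credit = $7,100 − $1,526 = $5,574.
Retirement Saver's Credit: $25,850 is below the $37,100 cutoff, so the full $3,275 applies.
Total: $5,574 + $3,275 = $8,849.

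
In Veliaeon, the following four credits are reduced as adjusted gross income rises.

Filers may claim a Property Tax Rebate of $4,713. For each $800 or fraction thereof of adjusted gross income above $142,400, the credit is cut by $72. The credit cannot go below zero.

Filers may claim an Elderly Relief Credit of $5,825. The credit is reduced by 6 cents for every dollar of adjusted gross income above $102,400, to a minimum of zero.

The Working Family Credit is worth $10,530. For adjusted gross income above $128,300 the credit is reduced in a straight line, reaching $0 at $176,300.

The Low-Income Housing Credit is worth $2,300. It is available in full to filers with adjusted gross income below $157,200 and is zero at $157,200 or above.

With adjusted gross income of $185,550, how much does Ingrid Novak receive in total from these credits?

Property Tax Rebate: income exceeds $142,400 by $43,150, which is 54 full-or-partial $800 increments; reduction = 54 × $72 = $3,888, leaving $825.
Elderly Relief Credit: 6% of the $83,150 excess over $102,400 is $4,989; credit = $5,825 − $4,989 = $836.
Working Family Credit: $185,550 is at or above $176,300, so the credit is $0.
Low-Income Housing Credit: $185,550 meets or exceeds the $157,200 cutoff, so the credit is $0.
Total: $825 + $836 + $0 + $0 = $1,661.

$1,661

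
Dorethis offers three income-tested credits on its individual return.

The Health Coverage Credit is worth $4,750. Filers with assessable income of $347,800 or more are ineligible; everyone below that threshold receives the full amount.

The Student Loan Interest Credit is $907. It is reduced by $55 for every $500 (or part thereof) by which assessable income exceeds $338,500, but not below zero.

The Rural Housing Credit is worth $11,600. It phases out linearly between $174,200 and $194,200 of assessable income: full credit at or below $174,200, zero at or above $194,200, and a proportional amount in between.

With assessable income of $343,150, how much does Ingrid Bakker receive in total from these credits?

$5,107

Health Coverage Credit: $343,150 is below the $347,800 cutoff, so the full $4,750 applies.
Student Loan Interest Credit: income exceeds $338,500 by $4,650, which is 10 full-or-partial $500 increments; reduction = 10 × $55 = $550, leaving $357.
Rural Housing Credit: $343,150 is at or above $194,200, so the credit is $0.
Total: $4,750 + $357 + $0 = $5,107.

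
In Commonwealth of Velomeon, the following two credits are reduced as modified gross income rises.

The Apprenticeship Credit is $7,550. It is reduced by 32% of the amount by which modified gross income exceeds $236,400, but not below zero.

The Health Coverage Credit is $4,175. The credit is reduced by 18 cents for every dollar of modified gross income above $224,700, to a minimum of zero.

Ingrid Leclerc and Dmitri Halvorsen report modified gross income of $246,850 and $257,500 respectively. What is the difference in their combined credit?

$3,596

Ingrid ($246,850): Apprenticeship Credit: 32% of the $10,450 excess over $236,400 is $3,344; credit = $7,550 − $3,344 = $4,206. Health Coverage Credit: 18% of the $22,150 excess over $224,700 is $3,987; credit = $4,175 − $3,987 = $188. total $4,206 + $188 = $4,394
Dmitri ($257,500): Apprenticeship Credit: 32% of the $21,100 excess over $236,400 is $6,752; credit = $7,550 − $6,752 = $798. Health Coverage Credit: 18% of the $32,800 excess over $224,700 is $5,904 ≥ base, so the credit is $0. total $798 + $0 = $798
Difference: |$4,394 − $798| = $3,596.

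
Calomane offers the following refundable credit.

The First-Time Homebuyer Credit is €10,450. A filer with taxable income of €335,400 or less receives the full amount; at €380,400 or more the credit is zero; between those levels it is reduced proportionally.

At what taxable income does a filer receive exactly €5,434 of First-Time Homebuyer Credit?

€357,000

€5,434 is 5,434/10,450 of the full €10,450, so 5,016/10,450 of the €45,000 range has been used: income = €335,400 + €45,000 × 5,016/10,450 = €357,000.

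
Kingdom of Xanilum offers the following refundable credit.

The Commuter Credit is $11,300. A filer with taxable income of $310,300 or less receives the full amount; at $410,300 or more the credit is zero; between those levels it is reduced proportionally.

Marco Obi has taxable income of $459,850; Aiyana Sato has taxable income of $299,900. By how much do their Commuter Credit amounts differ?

Marco ($459,850): Commuter Credit: $459,850 is at or above $410,300, so the credit is $0.
Aiyana ($299,900): Commuter Credit: $299,900 is at or below the $310,300 threshold, so the full $11,300 applies.
Difference: |$0 − $11,300| = $11,300.

$11,300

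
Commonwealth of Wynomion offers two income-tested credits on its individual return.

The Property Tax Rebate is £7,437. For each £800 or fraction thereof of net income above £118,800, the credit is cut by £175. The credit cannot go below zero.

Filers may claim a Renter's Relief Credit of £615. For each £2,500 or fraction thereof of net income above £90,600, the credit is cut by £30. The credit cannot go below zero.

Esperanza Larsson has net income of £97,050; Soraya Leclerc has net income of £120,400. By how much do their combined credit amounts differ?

£620

Esperanza (£97,050): Property Tax Rebate: £97,050 is at or below the £118,800 threshold, so the full £7,437 applies. Renter's Relief Credit: income exceeds £90,600 by £6,450, which is 3 full-or-partial £2,500 increments; reduction = 3 × £30 = £90, leaving £525. total £7,437 + £525 = £7,962
Soraya (£120,400): Property Tax Rebate: income exceeds £118,800 by £1,600, which is 2 full-or-partial £800 increments; reduction = 2 × £175 = £350, leaving £7,087. Renter's Relief Credit: income exceeds £90,600 by £29,800, which is 12 full-or-partial £2,500 increments; reduction = 12 × £30 = £360, leaving £255. total £7,087 + £255 = £7,342
Difference: |£7,962 − £7,342| = £620.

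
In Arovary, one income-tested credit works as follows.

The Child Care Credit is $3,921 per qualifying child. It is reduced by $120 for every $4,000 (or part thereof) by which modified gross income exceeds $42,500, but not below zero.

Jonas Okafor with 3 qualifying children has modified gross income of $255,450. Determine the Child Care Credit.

Child Care Credit: base = 3 × $3,921 = $11,763. income exceeds $42,500 by $212,950, which is 54 full-or-partial $4,000 increments; reduction = 54 × $120 = $6,480, leaving $5,283.

$5,283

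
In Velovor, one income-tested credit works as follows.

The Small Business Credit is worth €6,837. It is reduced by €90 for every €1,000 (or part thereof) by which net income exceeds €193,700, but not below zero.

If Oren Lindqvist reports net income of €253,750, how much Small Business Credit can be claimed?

€1,347

Small Business Credit: income exceeds €193,700 by €60,050, which is 61 full-or-partial €1,000 increments; reduction = 61 × €90 = €5,490, leaving €1,347.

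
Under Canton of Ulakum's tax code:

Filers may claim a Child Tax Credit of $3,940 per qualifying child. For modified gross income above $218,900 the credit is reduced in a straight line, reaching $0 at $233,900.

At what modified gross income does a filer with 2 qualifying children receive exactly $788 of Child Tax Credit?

$232,400

Full credit = 2 × $3,940 = $7,880.
$788 is 788/7,880 of the full $7,880, so 7,092/7,880 of the $15,000 range has been used: income = $218,900 + $15,000 × 7,092/7,880 = $232,400.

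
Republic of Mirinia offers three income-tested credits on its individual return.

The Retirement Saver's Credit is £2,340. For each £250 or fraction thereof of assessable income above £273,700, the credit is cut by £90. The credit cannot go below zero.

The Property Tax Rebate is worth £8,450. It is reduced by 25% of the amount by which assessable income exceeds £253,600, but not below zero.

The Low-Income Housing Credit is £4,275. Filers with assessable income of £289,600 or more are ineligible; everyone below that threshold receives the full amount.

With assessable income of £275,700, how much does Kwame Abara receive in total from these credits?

£8,820

Retirement Saver's Credit: income exceeds £273,700 by £2,000, which is 8 full-or-partial £250 increments; reduction = 8 × £90 = £720, leaving £1,620.
Property Tax Rebate: 25% of the £22,100 excess over £253,600 is £5,525; credit = £8,450 − £5,525 = £2,925.
Low-Income Housing Credit: £275,700 is below the £289,600 cutoff, so the full £4,275 applies.
Total: £1,620 + £2,925 + £4,275 = £8,820.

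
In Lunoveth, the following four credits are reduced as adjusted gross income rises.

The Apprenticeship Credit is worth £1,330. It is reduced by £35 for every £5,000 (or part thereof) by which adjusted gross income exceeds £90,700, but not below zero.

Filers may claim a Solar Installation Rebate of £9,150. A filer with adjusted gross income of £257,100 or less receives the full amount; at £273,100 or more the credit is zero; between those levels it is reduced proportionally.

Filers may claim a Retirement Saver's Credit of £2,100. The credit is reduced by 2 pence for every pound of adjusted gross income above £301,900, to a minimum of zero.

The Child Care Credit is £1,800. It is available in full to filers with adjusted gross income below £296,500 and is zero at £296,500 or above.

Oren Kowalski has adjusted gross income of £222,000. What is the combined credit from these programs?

£13,435

Apprenticeship Credit: income exceeds £90,700 by £131,300, which is 27 full-or-partial £5,000 increments; reduction = 27 × £35 = £945, leaving £385.
Solar Installation Rebate: £222,000 is at or below the £257,100 threshold, so the full £9,150 applies.
Retirement Saver's Credit: £222,000 is at or below the £301,900 threshold, so the full £2,100 applies.
Child Care Credit: £222,000 is below the £296,500 cutoff, so the full £1,800 applies.
Total: £385 + £9,150 + £2,100 + £1,800 = £13,435.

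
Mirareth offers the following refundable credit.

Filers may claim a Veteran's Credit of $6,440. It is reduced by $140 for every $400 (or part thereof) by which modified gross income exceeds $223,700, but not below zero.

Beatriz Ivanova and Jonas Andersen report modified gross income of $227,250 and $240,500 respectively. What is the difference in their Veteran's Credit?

Beatriz ($227,250): Veteran's Credit: income exceeds $223,700 by $3,550, which is 9 full-or-partial $400 increments; reduction = 9 × $140 = $1,260, leaving $5,180.
Jonas ($240,500): Veteran's Credit: income exceeds $223,700 by $16,800, which is 42 full-or-partial $400 increments; reduction = 42 × $140 = $5,880, leaving $560.
Difference: |$5,180 − $560| = $4,620.

$4,620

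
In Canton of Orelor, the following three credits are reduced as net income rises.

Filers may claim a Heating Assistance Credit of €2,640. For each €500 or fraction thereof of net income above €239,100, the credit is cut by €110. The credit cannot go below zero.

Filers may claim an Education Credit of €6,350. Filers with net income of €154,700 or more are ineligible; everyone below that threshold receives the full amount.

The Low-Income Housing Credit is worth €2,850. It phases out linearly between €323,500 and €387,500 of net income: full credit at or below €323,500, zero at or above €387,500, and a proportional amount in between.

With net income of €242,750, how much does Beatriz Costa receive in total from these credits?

€4,610

Heating Assistance Credit: income exceeds €239,100 by €3,650, which is 8 full-or-partial €500 increments; reduction = 8 × €110 = €880, leaving €1,760.
Education Credit: €242,750 meets or exceeds the €154,700 cutoff, so the credit is €0.
Low-Income Housing Credit: €242,750 is at or below the €323,500 threshold, so the full €2,850 applies.
Total: €1,760 + €0 + €2,850 = €4,610.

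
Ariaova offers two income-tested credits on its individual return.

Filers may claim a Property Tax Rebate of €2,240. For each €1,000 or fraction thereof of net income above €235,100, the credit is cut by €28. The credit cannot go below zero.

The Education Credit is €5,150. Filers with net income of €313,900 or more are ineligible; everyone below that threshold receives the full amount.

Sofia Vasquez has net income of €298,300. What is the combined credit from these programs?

€5,598

Property Tax Rebate: income exceeds €235,100 by €63,200, which is 64 full-or-partial €1,000 increments; reduction = 64 × €28 = €1,792, leaving €448.
Education Credit: €298,300 is below the €313,900 cutoff, so the full €5,150 applies.
Total: €448 + €5,150 = €5,598.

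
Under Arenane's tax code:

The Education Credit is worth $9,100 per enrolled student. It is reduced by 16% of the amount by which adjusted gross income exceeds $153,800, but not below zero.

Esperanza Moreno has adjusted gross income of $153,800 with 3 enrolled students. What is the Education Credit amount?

$27,300

Education Credit: base = 3 × $9,100 = $27,300. $153,800 is at or below the $153,800 threshold, so the full $27,300 applies.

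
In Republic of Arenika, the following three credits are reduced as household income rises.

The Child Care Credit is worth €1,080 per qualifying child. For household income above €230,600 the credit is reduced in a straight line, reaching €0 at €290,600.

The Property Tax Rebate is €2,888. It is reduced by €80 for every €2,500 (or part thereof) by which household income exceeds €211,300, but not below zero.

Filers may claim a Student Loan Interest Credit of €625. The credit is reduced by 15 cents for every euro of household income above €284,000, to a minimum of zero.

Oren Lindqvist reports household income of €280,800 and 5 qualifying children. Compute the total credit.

Child Care Credit: base = 5 × €1,080 = €5,400. €280,800 is €50,200 into a €60,000 phase-out range, leaving 9,800/60,000 of the credit: €5,400 × 9,800/60,000 = €882.
Property Tax Rebate: income exceeds €211,300 by €69,500, which is 28 full-or-partial €2,500 increments; reduction = 28 × €80 = €2,240, leaving €648.
Student Loan Interest Credit: €280,800 is at or below the €284,000 threshold, so the full €625 applies.
Total: €882 + €648 + €625 = €2,155.

€2,155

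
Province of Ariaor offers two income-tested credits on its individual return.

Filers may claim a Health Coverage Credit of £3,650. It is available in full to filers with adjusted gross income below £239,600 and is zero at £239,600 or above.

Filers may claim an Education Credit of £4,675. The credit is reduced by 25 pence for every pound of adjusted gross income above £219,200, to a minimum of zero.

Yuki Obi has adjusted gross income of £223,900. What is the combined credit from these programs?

£7,150

Health Coverage Credit: £223,900 is below the £239,600 cutoff, so the full £3,650 applies.
Education Credit: 25% of the £4,700 excess over £219,200 is £1,175; credit = £4,675 − £1,175 = £3,500.
Total: £3,650 + £3,500 = £7,150.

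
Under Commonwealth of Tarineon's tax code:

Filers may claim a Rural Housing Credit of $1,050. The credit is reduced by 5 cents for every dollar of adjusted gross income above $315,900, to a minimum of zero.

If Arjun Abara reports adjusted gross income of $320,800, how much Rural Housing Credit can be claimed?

Rural Housing Credit: 5% of the $4,900 excess over $315,900 is $245; credit = $1,050 − $245 = $805.

$805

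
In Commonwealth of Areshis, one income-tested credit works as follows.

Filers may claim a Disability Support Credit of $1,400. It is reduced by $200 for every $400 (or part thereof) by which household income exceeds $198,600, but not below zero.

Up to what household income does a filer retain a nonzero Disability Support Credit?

$201,000

After 6 increments the reduction is 6 × $200 = $1,200, leaving $200; one more increment wipes it out. Increment 6 ends at excess 6 × $400 = $2,400, so the highest qualifying income is $198,600 + $2,400 = $201,000.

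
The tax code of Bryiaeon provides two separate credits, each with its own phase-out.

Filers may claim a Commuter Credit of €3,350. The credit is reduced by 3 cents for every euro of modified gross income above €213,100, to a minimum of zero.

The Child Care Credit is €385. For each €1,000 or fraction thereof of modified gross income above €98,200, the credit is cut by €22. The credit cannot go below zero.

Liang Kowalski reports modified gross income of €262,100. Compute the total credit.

€1,880

Commuter Credit: 3% of the €49,000 excess over €213,100 is €1,470; credit = €3,350 − €1,470 = €1,880.
Child Care Credit: income exceeds €98,200 by €163,900 → 164 increments × €22 = €3,608 ≥ base, so the credit is €0.
Total: €1,880 + €0 = €1,880.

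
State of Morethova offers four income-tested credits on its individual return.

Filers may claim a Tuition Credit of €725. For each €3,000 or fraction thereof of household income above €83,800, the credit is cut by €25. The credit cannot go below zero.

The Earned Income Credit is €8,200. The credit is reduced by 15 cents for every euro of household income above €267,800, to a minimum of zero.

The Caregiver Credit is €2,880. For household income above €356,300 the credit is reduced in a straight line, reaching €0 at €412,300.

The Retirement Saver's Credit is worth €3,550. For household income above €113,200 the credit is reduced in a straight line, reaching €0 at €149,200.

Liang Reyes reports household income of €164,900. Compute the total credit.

Tuition Credit: income exceeds €83,800 by €81,100, which is 28 full-or-partial €3,000 increments; reduction = 28 × €25 = €700, leaving €25.
Earned Income Credit: €164,900 is at or below the €267,800 threshold, so the full €8,200 applies.
Caregiver Credit: €164,900 is at or below the €356,300 threshold, so the full €2,880 applies.
Retirement Saver's Credit: €164,900 is at or above €149,200, so the credit is €0.
Total: €25 + €8,200 + €2,880 + €0 = €11,105.

€11,105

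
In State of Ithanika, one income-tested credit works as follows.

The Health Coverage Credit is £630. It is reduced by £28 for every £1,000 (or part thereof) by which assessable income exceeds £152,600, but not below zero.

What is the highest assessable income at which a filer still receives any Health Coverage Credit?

After 22 increments the reduction is 22 × £28 = £616, leaving £14; one more increment wipes it out. Increment 22 ends at excess 22 × £1,000 = £22,000, so the highest qualifying income is £152,600 + £22,000 = £174,600.

£174,600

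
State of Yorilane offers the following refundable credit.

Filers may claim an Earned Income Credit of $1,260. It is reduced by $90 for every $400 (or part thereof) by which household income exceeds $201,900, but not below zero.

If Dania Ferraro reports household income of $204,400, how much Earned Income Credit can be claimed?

$630

Earned Income Credit: income exceeds $201,900 by $2,500, which is 7 full-or-partial $400 increments; reduction = 7 × $90 = $630, leaving $630.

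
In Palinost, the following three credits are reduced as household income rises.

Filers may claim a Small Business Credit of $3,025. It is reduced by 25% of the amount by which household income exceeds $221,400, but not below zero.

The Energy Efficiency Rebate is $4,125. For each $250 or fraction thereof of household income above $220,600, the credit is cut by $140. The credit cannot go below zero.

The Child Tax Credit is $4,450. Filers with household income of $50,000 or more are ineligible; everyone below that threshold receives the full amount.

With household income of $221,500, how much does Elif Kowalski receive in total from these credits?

$6,565

Small Business Credit: 25% of the $100 excess over $221,400 is $25; credit = $3,025 − $25 = $3,000.
Energy Efficiency Rebate: income exceeds $220,600 by $900, which is 4 full-or-partial $250 increments; reduction = 4 × $140 = $560, leaving $3,565.
Child Tax Credit: $221,500 meets or exceeds the $50,000 cutoff, so the credit is $0.
Total: $3,000 + $3,565 + $0 = $6,565.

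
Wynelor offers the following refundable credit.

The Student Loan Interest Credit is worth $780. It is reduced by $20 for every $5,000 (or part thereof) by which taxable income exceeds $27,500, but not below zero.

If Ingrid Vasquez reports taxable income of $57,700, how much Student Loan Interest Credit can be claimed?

Student Loan Interest Credit: income exceeds $27,500 by $30,200, which is 7 full-or-partial $5,000 increments; reduction = 7 × $20 = $140, leaving $640.

$640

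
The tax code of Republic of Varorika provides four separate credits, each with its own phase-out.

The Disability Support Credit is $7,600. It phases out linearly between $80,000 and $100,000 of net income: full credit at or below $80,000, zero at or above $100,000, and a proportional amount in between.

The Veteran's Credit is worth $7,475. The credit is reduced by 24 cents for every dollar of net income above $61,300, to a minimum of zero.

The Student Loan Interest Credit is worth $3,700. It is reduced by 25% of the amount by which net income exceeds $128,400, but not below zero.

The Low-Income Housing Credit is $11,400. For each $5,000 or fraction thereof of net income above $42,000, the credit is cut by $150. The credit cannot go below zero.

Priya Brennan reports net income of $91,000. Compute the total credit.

Disability Support Credit: $91,000 is $11,000 into a $20,000 phase-out range, leaving 9,000/20,000 of the credit: $7,600 × 9,000/20,000 = $3,420.
Veteran's Credit: 24% of the $29,700 excess over $61,300 is $7,128; credit = $7,475 − $7,128 = $347.
Student Loan Interest Credit: $91,000 is at or below the $128,400 threshold, so the full $3,700 applies.
Low-Income Housing Credit: income exceeds $42,000 by $49,000, which is 10 full-or-partial $5,000 increments; reduction = 10 × $150 = $1,500, leaving $9,900.
Total: $3,420 + $347 + $3,700 + $9,900 = $17,367.

$17,367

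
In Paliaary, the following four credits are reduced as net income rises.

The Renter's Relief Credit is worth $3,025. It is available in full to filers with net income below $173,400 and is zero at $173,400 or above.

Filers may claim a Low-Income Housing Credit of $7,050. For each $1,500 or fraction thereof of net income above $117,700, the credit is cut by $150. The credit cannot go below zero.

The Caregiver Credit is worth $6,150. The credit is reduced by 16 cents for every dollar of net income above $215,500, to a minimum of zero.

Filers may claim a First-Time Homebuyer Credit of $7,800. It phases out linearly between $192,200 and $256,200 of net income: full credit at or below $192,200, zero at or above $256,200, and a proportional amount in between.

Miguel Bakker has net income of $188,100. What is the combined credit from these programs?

Renter's Relief Credit: $188,100 meets or exceeds the $173,400 cutoff, so the credit is $0.
Low-Income Housing Credit: income exceeds $117,700 by $70,400 → 47 increments × $150 = $7,050 ≥ base, so the credit is $0.
Caregiver Credit: $188,100 is at or below the $215,500 threshold, so the full $6,150 applies.
First-Time Homebuyer Credit: $188,100 is at or below the $192,200 threshold, so the full $7,800 applies.
Total: $0 + $0 + $6,150 + $7,800 = $13,950.

$13,950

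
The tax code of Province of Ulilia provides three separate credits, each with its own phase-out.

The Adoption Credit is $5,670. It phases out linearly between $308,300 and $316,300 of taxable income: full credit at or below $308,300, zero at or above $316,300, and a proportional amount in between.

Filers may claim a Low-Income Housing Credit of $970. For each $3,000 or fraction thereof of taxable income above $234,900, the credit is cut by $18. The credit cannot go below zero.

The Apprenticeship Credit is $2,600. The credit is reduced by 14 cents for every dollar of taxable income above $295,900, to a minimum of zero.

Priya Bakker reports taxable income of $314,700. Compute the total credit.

Adoption Credit: $314,700 is $6,400 into a $8,000 phase-out range, leaving 1,600/8,000 of the credit: $5,670 × 1,600/8,000 = $1,134.
Low-Income Housing Credit: income exceeds $234,900 by $79,800, which is 27 full-or-partial $3,000 increments; reduction = 27 × $18 = $486, leaving $484.
Apprenticeship Credit: 14% of the $18,800 excess over $295,900 is $2,632 ≥ base, so the credit is $0.
Total: $1,134 + $484 + $0 = $1,618.

$1,618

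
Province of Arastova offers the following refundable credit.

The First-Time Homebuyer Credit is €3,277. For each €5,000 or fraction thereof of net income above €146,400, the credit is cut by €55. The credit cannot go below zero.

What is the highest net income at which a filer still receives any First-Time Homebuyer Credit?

After 59 increments the reduction is 59 × €55 = €3,245, leaving €32; one more increment wipes it out. Increment 59 ends at excess 59 × €5,000 = €295,000, so the highest qualifying income is €146,400 + €295,000 = €441,400.

€441,400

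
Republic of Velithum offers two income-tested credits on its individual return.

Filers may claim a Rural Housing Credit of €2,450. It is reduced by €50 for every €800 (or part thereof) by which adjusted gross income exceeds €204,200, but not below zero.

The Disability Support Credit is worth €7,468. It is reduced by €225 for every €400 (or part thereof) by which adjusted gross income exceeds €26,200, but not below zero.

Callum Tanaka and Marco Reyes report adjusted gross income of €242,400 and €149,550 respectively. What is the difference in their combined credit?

€2,400

Callum (€242,400): Rural Housing Credit: income exceeds €204,200 by €38,200, which is 48 full-or-partial €800 increments; reduction = 48 × €50 = €2,400, leaving €50. Disability Support Credit: income exceeds €26,200 by €216,200 → 541 increments × €225 = €121,725 ≥ base, so the credit is €0. total €50 + €0 = €50
Marco (€149,550): Rural Housing Credit: €149,550 is at or below the €204,200 threshold, so the full €2,450 applies. Disability Support Credit: income exceeds €26,200 by €123,350 → 309 increments × €225 = €69,525 ≥ base, so the credit is €0. total €2,450 + €0 = €2,450
Difference: |€50 − €2,450| = €2,400.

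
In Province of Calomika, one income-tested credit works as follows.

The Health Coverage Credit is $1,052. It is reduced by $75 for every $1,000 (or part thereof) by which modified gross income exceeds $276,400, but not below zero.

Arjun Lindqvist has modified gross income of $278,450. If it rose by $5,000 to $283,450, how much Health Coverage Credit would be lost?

At $278,450 — income exceeds $276,400 by $2,050, which is 3 full-or-partial $1,000 increments; reduction = 3 × $75 = $225, leaving $827.
At $283,450 — income exceeds $276,400 by $7,050, which is 8 full-or-partial $1,000 increments; reduction = 8 × $75 = $600, leaving $452.
Lost: $827 − $452 = $375.

$375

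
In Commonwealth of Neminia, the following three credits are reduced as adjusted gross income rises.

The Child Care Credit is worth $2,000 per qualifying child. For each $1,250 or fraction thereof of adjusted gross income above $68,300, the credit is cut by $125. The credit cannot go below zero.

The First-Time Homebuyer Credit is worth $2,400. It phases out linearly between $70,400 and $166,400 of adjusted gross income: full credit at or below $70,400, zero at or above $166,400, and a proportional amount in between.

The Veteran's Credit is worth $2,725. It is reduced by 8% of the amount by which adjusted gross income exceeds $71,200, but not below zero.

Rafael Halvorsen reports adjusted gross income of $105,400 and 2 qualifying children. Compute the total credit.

Child Care Credit: base = 2 × $2,000 = $4,000. income exceeds $68,300 by $37,100, which is 30 full-or-partial $1,250 increments; reduction = 30 × $125 = $3,750, leaving $250.
First-Time Homebuyer Credit: $105,400 is $35,000 into a $96,000 phase-out range, leaving 61,000/96,000 of the credit: $2,400 × 61,000/96,000 = $1,525.
Veteran's Credit: 8% of the $34,200 excess over $71,200 is $2,736 ≥ base, so the credit is $0.
Total: $250 + $1,525 + $0 = $1,775.

$1,775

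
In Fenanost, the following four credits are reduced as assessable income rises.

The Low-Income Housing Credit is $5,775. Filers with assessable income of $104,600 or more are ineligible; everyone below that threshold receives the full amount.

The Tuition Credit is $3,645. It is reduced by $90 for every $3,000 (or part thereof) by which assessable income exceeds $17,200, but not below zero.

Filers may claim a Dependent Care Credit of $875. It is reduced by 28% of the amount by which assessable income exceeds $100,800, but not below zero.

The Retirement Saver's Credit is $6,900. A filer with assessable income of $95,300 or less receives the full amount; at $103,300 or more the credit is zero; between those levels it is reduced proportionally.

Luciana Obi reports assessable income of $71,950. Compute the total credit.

Low-Income Housing Credit: $71,950 is below the $104,600 cutoff, so the full $5,775 applies.
Tuition Credit: income exceeds $17,200 by $54,750, which is 19 full-or-partial $3,000 increments; reduction = 19 × $90 = $1,710, leaving $1,935.
Dependent Care Credit: $71,950 is at or below the $100,800 threshold, so the full $875 applies.
Retirement Saver's Credit: $71,950 is at or below the $95,300 threshold, so the full $6,900 applies.
Total: $5,775 + $1,935 + $875 + $6,900 = $15,485.

$15,485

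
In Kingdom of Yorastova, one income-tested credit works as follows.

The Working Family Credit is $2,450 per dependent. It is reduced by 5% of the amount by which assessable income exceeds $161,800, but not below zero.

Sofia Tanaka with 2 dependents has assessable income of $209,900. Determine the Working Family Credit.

$2,495

Working Family Credit: base = 2 × $2,450 = $4,900. 5% of the $48,100 excess over $161,800 is $2,405; credit = $4,900 − $2,405 = $2,495.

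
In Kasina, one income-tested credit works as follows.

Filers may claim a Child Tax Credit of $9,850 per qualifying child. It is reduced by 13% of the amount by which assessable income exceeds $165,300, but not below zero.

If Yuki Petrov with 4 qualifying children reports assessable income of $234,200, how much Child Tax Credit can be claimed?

$30,443

Child Tax Credit: base = 4 × $9,850 = $39,400. 13% of the $68,900 excess over $165,300 is $8,957; credit = $39,400 − $8,957 = $30,443.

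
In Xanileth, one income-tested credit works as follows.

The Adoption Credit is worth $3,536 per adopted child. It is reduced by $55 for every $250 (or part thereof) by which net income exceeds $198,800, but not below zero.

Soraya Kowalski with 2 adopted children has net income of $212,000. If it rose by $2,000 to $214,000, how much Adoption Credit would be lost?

$440

At $212,000 — base = 2 × $3,536 = $7,072. income exceeds $198,800 by $13,200, which is 53 full-or-partial $250 increments; reduction = 53 × $55 = $2,915, leaving $4,157.
At $214,000 — base = 2 × $3,536 = $7,072. income exceeds $198,800 by $15,200, which is 61 full-or-partial $250 increments; reduction = 61 × $55 = $3,355, leaving $3,717.
Lost: $4,157 − $3,717 = $440.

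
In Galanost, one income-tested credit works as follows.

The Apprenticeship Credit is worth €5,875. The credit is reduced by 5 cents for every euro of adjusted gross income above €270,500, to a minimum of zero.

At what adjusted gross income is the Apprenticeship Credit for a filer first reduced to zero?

€388,000

The credit falls by 5% of each euro above €270,500, so it reaches zero when the excess is €5,875 / 5% = €117,500: income = €270,500 + €117,500 = €388,000.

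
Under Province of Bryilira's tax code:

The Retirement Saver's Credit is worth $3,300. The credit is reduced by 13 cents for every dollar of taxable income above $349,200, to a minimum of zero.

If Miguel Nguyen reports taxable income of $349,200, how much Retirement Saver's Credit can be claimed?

$3,300

Retirement Saver's Credit: $349,200 is at or below the $349,200 threshold, so the full $3,300 applies.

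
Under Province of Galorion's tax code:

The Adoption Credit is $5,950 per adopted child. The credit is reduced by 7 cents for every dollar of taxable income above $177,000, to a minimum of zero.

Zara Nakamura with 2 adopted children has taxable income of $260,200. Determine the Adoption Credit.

Adoption Credit: base = 2 × $5,950 = $11,900. 7% of the $83,200 excess over $177,000 is $5,824; credit = $11,900 − $5,824 = $6,076.

$6,076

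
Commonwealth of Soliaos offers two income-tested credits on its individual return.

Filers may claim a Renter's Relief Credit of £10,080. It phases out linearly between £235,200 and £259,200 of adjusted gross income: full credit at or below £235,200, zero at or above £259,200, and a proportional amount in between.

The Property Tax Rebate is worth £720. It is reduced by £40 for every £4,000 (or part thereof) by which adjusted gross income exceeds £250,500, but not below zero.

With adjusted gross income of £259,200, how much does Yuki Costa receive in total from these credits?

£600

Renter's Relief Credit: £259,200 is at or above £259,200, so the credit is £0.
Property Tax Rebate: income exceeds £250,500 by £8,700, which is 3 full-or-partial £4,000 increments; reduction = 3 × £40 = £120, leaving £600.
Total: £0 + £600 = £600.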